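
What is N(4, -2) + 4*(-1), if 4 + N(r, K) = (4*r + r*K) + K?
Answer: -2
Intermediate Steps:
N(r, K) = -4 + K + 4*r + K*r (N(r, K) = -4 + ((4*r + r*K) + K) = -4 + ((4*r + K*r) + K) = -4 + (K + 4*r + K*r) = -4 + K + 4*r + K*r)
N(4, -2) + 4*(-1) = (-4 - 2 + 4*4 - 2*4) + 4*(-1) = (-4 - 2 + 16 - 8) - 4 = 2 - 4 = -2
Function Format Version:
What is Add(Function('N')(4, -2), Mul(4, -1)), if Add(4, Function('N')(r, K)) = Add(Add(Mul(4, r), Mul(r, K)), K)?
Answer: -2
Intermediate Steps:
Function('N')(r, K) = Add(-4, K, Mul(4, r), Mul(K, r)) (Function('N')(r, K) = Add(-4, Add(Add(Mul(4, r), Mul(r, K)), K)) = Add(-4, Add(Add(Mul(4, r), Mul(K, r)), K)) = Add(-4, Add(K, Mul(4, r), Mul(K, r))) = Add(-4, K, Mul(4, r), Mul(K, r)))
Add(Function('N')(4, -2), Mul(4, -1)) = Add(Add(-4, -2, Mul(4, 4), Mul(-2, 4)), Mul(4, -1)) = Add(Add(-4, -2, 16, -8), -4) = Add(2, -4) = -2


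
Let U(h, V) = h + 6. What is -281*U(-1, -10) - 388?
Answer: -1793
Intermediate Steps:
U(h, V) = 6 + h
-281*U(-1, -10) - 388 = -281*(6 - 1) - 388 = -281*5 - 388 = -1405 - 388 = -1793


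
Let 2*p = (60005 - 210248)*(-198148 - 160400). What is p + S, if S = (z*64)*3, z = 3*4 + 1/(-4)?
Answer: 26934665838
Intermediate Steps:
z = 47/4 (z = 12 - ¼ = 47/4 ≈ 11.750)
p = 26934663582 (p = ((60005 - 210248)*(-198148 - 160400))/2 = (-150243*(-358548))/2 = (½)*53869327164 = 26934663582)
S = 2256 (S = ((47/4)*64)*3 = 752*3 = 2256)
p + S = 26934663582 + 2256 = 26934665838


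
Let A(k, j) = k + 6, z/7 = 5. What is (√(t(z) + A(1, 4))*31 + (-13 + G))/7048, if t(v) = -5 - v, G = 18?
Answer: 5/7048 + 31*I*√33/7048 ≈ 0.00070942 + 0.025267*I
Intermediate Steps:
z = 35 (z = 7*5 = 35)
A(k, j) = 6 + k
(√(t(z) + A(1, 4))*31 + (-13 + G))/7048 = (√((-5 - 1*35) + (6 + 1))*31 + (-13 + 18))/7048 = (√((-5 - 35) + 7)*31 + 5)*(1/7048) = (√(-40 + 7)*31 + 5)*(1/7048) = (√(-33)*31 + 5)*(1/7048) = ((I*√33)*31 + 5)*(1/7048) = (31*I*√33 + 5)*(1/7048) = (5 + 31*I*√33)*(1/7048) = 5/7048 + 31*I*√33/7048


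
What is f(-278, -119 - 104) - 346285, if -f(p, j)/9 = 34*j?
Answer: -278047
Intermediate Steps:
f(p, j) = -306*j
f(-278, -119 - 104) - 346285 = -306*(-119 - 104) - 346285 = -306*(-223) - 346285 = 68238 - 346285 = -278047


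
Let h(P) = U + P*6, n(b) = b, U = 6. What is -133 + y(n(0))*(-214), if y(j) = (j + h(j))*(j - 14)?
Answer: 17843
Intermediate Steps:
h(P) = 6 + 6*P (h(P) = 6 + P*6 = 6 + 6*P)
y(j) = (-14 + j)*(6 + 7*j) (y(j) = (j + (6 + 6*j))*(j - 14) = (6 + 7*j)*(-14 + j) = (-14 + j)*(6 + 7*j))
-133 + y(n(0))*(-214) = -133 + (-84 - 92*0 + 7*0²)*(-214) = -133 + (-84 + 0 + 7*0)*(-214) = -133 + (-84 + 0 + 0)*(-214) = -133 - 84*(-214) = -133 + 17976 = 17843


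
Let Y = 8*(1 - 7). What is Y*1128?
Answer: -54144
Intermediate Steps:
Y = -48 (Y = 8*(-6) = -48)
Y*1128 = -48*1128 = -54144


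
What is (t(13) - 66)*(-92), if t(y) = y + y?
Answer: 3680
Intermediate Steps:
t(y) = 2*y
(t(13) - 66)*(-92) = (2*13 - 66)*(-92) = (26 - 66)*(-92) = -40*(-92) = 3680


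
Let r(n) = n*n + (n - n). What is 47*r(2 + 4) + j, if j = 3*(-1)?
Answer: 1689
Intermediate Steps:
r(n) = n**2 (r(n) = n**2 + 0 = n**2)
j = -3
47*r(2 + 4) + j = 47*(2 + 4)**2 - 3 = 47*6**2 - 3 = 47*36 - 3 = 1692 - 3 = 1689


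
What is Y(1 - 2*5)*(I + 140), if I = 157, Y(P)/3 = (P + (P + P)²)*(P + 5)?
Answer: -1122660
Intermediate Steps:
Y(P) = 3*(5 + P)*(P + 4*P²) (Y(P) = 3*((P + (P + P)²)*(P + 5)) = 3*((P + (2*P)²)*(5 + P)) = 3*((P + 4*P²)*(5 + P)) = 3*((5 + P)*(P + 4*P²)) = 3*(5 + P)*(P + 4*P²))
Y(1 - 2*5)*(I + 140) = (3*(1 - 2*5)*(5 + 4*(1 - 2*5)² + 21*(1 - 2*5)))*(157 + 140) = (3*(1 - 10)*(5 + 4*(1 - 10)² + 21*(1 - 10)))*297 = (3*(-9)*(5 + 4*(-9)² + 21*(-9)))*297 = (3*(-9)*(5 + 4*81 - 189))*297 = (3*(-9)*(5 + 324 - 189))*297 = (3*(-9)*140)*297 = -3780*297 = -1122660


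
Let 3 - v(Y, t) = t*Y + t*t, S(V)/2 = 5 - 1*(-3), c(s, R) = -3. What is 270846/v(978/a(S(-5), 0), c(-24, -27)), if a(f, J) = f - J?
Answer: 722256/473 ≈ 1527.0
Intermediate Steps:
S(V) = 16 (S(V) = 2*(5 - 1*(-3)) = 2*(5 + 3) = 2*8 = 16)
v(Y, t) = 3 - t² - Y*t (v(Y, t) = 3 - (t*Y + t*t) = 3 - (Y*t + t²) = 3 - (t² + Y*t) = 3 + (-t² - Y*t) = 3 - t² - Y*t)
270846/v(978/a(S(-5), 0), c(-24, -27)) = 270846/(3 - 1*(-3)² - 1*978/(16 - 1*0)*(-3)) = 270846/(3 - 1*9 - 1*978/(16 + 0)*(-3)) = 270846/(3 - 9 - 1*978/16*(-3)) = 270846/(3 - 9 - 1*978*(1/16)*(-3)) = 270846/(3 - 9 - 1*489/8*(-3)) = 270846/(3 - 9 + 1467/8) = 270846/(1419/8) = 270846*(8/1419) = 722256/473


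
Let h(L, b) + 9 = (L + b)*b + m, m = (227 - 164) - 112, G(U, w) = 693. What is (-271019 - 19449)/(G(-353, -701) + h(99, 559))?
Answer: -290468/368457 ≈ -0.78834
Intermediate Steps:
m = -49 (m = 63 - 112 = -49)
h(L, b) = -58 + b*(L + b) (h(L, b) = -9 + ((L + b)*b - 49) = -9 + (b*(L + b) - 49) = -9 + (-49 + b*(L + b)) = -58 + b*(L + b))
(-271019 - 19449)/(G(-353, -701) + h(99, 559)) = (-271019 - 19449)/(693 + (-58 + 559² + 99*559)) = -290468/(693 + (-58 + 312481 + 55341)) = -290468/(693 + 367764) = -290468/368457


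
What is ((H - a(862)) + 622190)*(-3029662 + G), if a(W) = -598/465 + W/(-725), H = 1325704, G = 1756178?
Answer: -167255466007693784/67425 ≈ -2.4806e+12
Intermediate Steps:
a(W) = -598/465 - W/725 (a(W) = -598*1/465 + W*(-1/725) = -598/465 - W/725)
((H - a(862)) + 622190)*(-3029662 + G) = ((1325704 - (-598/465 - 1/725*862)) + 622190)*(-3029662 + 1756178) = ((1325704 - (-598/465 - 862/725)) + 622190)*(-1273484) = ((1325704 - 1*(-166876/67425)) + 622190)*(-1273484) = ((1325704 + 166876/67425) + 622190)*(-1273484) = (89385759076/67425 + 622190)*(-1273484) = (131336919826/67425)*(-1273484) = -167255466007693784/67425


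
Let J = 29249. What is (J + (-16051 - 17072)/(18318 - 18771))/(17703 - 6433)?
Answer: 9036/3473 ≈ 2.6018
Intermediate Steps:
(J + (-16051 - 17072)/(18318 - 18771))/(17703 - 6433) = (29249 + (-16051 - 17072)/(18318 - 18771))/(17703 - 6433) = (29249 - 33123/(-453))/11270 = (29249 - 33123*(-1/453))*(1/11270) = (29249 + 11041/151)*(1/11270) = (4427640/151)*(1/11270) = 9036/3473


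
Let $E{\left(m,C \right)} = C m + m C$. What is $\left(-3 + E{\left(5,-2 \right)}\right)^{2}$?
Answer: $529$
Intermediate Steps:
$E{\left(m,C \right)} = 2 C m$ ($E{\left(m,C \right)} = C m + C m = 2 C m$)
$\left(-3 + E{\left(5,-2 \right)}\right)^{2} = \left(-3 + 2 \left(-2\right) 5\right)^{2} = \left(-3 - 20\right)^{2} = \left(-23\right)^{2} = 529$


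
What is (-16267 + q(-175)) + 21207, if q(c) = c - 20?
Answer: 4745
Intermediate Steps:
q(c) = -20 + c
(-16267 + q(-175)) + 21207 = (-16267 + (-20 - 175)) + 21207 = (-16267 - 195) + 21207 = -16462 + 21207 = 4745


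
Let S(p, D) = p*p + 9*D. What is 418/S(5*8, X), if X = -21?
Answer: 418/1411 ≈ 0.29624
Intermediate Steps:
S(p, D) = p² + 9*D
418/S(5*8, X) = 418/((5*8)² + 9*(-21)) = 418/(40² - 189) = 418/(1600 - 189) = 418/1411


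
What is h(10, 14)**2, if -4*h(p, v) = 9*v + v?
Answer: 1225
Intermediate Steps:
h(p, v) = -5*v/2 (h(p, v) = -(9*v + v)/4 = -5*v/2)
h(10, 14)**2 = (-5/2*14)**2 = (-35)**2 = 1225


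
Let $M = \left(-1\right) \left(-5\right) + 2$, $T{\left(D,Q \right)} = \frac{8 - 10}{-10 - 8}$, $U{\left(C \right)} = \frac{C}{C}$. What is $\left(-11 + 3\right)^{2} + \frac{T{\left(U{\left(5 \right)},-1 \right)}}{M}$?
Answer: $\frac{4033}{63} \approx 64.016$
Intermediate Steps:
$U{\left(C \right)} = 1$
$T{\left(D,Q \right)} = \frac{1}{9}$ ($T{\left(D,Q \right)} = - \frac{2}{-18} = \left(-2\right) \left(- \frac{1}{18}\right) = \frac{1}{9}$)
$M = 7$ ($M = 5 + 2 = 7$)
$\left(-11 + 3\right)^{2} + \frac{T{\left(U{\left(5 \right)},-1 \right)}}{M} = \left(-11 + 3\right)^{2} + \frac{1}{9 \cdot 7} = \left(-8\right)^{2} + \frac{1}{9} \cdot \frac{1}{7} = 64 + \frac{1}{63} = \frac{4033}{63}$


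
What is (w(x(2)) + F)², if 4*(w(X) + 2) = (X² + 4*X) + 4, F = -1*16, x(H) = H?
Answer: 196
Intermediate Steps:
F = -16
w(X) = -1 + X + X²/4 (w(X) = -2 + ((X² + 4*X) + 4)/4 = -2 + (4 + X² + 4*X)/4 = -2 + (1 + X + X²/4) = -1 + X + X²/4)
(w(x(2)) + F)² = ((-1 + 2 + (¼)*2²) - 16)² = ((-1 + 2 + (¼)*4) - 16)² = ((-1 + 2 + 1) - 16)² = (2 - 16)² = (-14)² = 196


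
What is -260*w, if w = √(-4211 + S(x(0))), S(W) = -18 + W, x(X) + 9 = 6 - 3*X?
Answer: -11960*I*√2 ≈ -16914.0*I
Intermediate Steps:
x(X) = -3 - 3*X (x(X) = -9 + (6 - 3*X) = -3 - 3*X)
w = 46*I*√2 (w = √(-4211 + (-18 + (-3 - 3*0))) = √(-4211 + (-18 + (-3 + 0))) = √(-4211 + (-18 - 3)) = √(-4211 - 21) = √(-4232) = 46*I*√2 ≈ 65.054*I)
-260*w = -11960*I*√2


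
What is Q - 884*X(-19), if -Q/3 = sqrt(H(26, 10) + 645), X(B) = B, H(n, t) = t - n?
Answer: 16796 - 3*sqrt(629) ≈ 16721.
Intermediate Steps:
Q = -3*sqrt(629) (Q = -3*sqrt((10 - 1*26) + 645) = -3*sqrt((10 - 26) + 645) = -3*sqrt(-16 + 645) = -3*sqrt(629) ≈ -75.240)
Q - 884*X(-19) = -3*sqrt(629) - 884*(-19) = -3*sqrt(629) + 16796 = 16796 - 3*sqrt(629)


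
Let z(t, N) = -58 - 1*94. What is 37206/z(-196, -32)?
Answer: -18603/76 ≈ -244.78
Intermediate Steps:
z(t, N) = -152 (z(t, N) = -58 - 94 = -152)
37206/z(-196, -32) = 37206/(-152) = 37206*(-1/152) = -18603/76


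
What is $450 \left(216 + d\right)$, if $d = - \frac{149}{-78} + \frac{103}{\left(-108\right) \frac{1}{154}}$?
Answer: $\frac{1246750}{39} \approx 31968.0$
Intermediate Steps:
$d = - \frac{50881}{351}$ ($d = \left(-149\right) \left(- \frac{1}{78}\right) + \frac{103}{\left(-108\right) \frac{1}{154}} = \frac{149}{78} + \frac{103}{- \frac{54}{77}} = \frac{149}{78} + 103 \left(- \frac{77}{54}\right) = \frac{149}{78} - \frac{7931}{54} = - \frac{50881}{351} \approx -144.96$)
$450 \left(216 + d\right) = 450 \left(216 - \frac{50881}{351}\right) = 450 \cdot \frac{24935}{351} = \frac{1246750}{39}$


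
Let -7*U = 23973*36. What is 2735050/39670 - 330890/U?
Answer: 122615478775/1711816038 ≈ 71.629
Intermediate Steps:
U = -863028/7 (U = -23973*36/7 = -⅐*863028 = -863028/7 ≈ -1.2329e+5)
2735050/39670 - 330890/U = 2735050/39670 - 330890/(-863028/7) = 2735050*(1/39670) - 330890*(-7/863028) = 273505/3967 + 1158115/431514 = 122615478775/1711816038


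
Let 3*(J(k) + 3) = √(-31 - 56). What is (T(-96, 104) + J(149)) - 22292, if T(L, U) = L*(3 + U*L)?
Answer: 935881 + I*√87/3 ≈ 9.3588e+5 + 3.1091*I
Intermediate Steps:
J(k) = -3 + I*√87/3 (J(k) = -3 + √(-31 - 56)/3 = -3 + √(-87)/3 = -3 + (I*√87)/3 = -3 + I*√87/3)
T(L, U) = L*(3 + L*U)
(T(-96, 104) + J(149)) - 22292 = (-96*(3 - 96*104) + (-3 + I*√87/3)) - 22292 = (-96*(3 - 9984) + (-3 + I*√87/3)) - 22292 = (-96*(-9981) + (-3 + I*√87/3)) - 22292 = (958176 + (-3 + I*√87/3)) - 22292 = (958173 + I*√87/3) - 22292 = 935881 + I*√87/3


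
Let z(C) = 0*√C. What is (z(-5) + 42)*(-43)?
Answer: -1806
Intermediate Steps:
z(C) = 0
(z(-5) + 42)*(-43) = (0 + 42)*(-43) = 42*(-43) = -1806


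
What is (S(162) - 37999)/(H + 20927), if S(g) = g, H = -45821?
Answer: 37837/24894 ≈ 1.5199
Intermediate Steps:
(S(162) - 37999)/(H + 20927) = (162 - 37999)/(-45821 + 20927) = -37837/(-24894) = -37837*(-1/24894) = 37837/24894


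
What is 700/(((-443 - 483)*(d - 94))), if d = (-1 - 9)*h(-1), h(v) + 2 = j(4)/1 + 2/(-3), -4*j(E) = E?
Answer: 525/39818 ≈ 0.013185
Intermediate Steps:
j(E) = -E/4
h(v) = -11/3 (h(v) = -2 + (-1/4*4/1 + 2/(-3)) = -2 + (-1*1 + 2*(-1/3)) = -2 + (-1 - 2/3) = -2 - 5/3 = -11/3)
d = 110/3 (d = (-1 - 9)*(-11/3) = -10*(-11/3) = 110/3 ≈ 36.667)
700/(((-443 - 483)*(d - 94))) = 700/(((-443 - 483)*(110/3 - 94))) = 700/((-926*(-172/3))) = 700/(159272/3) = 700*(3/159272) = 525/39818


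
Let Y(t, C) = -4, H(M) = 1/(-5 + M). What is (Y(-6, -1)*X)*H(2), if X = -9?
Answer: -12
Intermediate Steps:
(Y(-6, -1)*X)*H(2) = (-4*(-9))/(-5 + 2) = 36/(-3) = 36*(-1/3) = -12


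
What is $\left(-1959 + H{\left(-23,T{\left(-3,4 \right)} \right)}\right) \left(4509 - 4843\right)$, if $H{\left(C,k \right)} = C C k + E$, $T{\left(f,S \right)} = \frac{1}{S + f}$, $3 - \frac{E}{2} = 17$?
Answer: $486972$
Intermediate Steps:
$E = -28$ ($E = 6 - 34 = -28$)
$H{\left(C,k \right)} = -28 + k C^{2}$ ($H{\left(C,k \right)} = C C k - 28 = C^{2} k - 28 = k C^{2} - 28 = -28 + k C^{2}$)
$\left(-1959 + H{\left(-23,T{\left(-3,4 \right)} \right)}\right) \left(4509 - 4843\right) = \left(-1959 - \left(28 - \frac{\left(-23\right)^{2}}{4 - 3}\right)\right) \left(4509 - 4843\right) = \left(-1959 - \left(28 - 1^{-1} \cdot 529\right)\right) \left(-334\right) = \left(-1959 + \left(-28 + 1 \cdot 529\right)\right) \left(-334\right) = \left(-1959 + \left(-28 + 529\right)\right) \left(-334\right) = \left(-1959 + 501\right) \left(-334\right) = \left(-1458\right) \left(-334\right) = 486972$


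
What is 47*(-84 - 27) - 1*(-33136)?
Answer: 27919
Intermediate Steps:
47*(-84 - 27) - 1*(-33136) = 47*(-111) + 33136 = -5217 + 33136 = 27919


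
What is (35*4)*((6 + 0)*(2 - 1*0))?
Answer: 1680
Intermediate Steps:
(35*4)*((6 + 0)*(2 - 1*0)) = 140*(6*(2 + 0)) = 140*(6*2) = 140*12 = 1680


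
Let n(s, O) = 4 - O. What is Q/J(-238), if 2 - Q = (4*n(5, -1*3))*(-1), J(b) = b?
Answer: -15/119 ≈ -0.12605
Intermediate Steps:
Q = 30 (Q = 2 - 4*(4 - (-1)*3)*(-1) = 2 - 4*(4 - 1*(-3))*(-1) = 2 - 4*(4 + 3)*(-1) = 2 - 4*7*(-1) = 2 - 28*(-1) = 2 - 1*(-28) = 2 + 28 = 30)
Q/J(-238) = 30/(-238) = 30*(-1/238) = -15/119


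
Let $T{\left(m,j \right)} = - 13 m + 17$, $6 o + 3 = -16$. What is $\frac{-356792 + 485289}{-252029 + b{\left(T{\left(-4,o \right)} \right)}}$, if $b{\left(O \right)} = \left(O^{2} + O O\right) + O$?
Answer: $- \frac{128497}{242438} \approx -0.53002$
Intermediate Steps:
$o = - \frac{19}{6}$ ($o = - \frac{1}{2} + \frac{1}{6} \left(-16\right) = - \frac{1}{2} - \frac{8}{3} = - \frac{19}{6} \approx -3.1667$)
$T{\left(m,j \right)} = 17 - 13 m$
$b{\left(O \right)} = O + 2 O^{2}$ ($b{\left(O \right)} = \left(O^{2} + O^{2}\right) + O = 2 O^{2} + O = O + 2 O^{2}$)
$\frac{-356792 + 485289}{-252029 + b{\left(T{\left(-4,o \right)} \right)}} = \frac{-356792 + 485289}{-252029 + \left(17 - -52\right) \left(1 + 2 \left(17 - -52\right)\right)} = \frac{128497}{-252029 + \left(17 + 52\right) \left(1 + 2 \left(17 + 52\right)\right)} = \frac{128497}{-252029 + 69 \left(1 + 2 \cdot 69\right)} = \frac{128497}{-252029 + 69 \left(1 + 138\right)} = \frac{128497}{-252029 + 69 \cdot 139} = \frac{128497}{-252029 + 9591} = \frac{128497}{-242438} = 128497 \left(- \frac{1}{242438}\right) = - \frac{128497}{242438}$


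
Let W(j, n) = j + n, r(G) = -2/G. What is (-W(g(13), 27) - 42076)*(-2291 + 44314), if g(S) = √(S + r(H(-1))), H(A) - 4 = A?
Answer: -1769294369 - 42023*√111/3 ≈ -1.7694e+9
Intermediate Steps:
H(A) = 4 + A
g(S) = √(-⅔ + S) (g(S) = √(S - 2/(4 - 1)) = √(S - 2/3) = √(S - 2*⅓) = √(S - ⅔) = √(-⅔ + S))
(-W(g(13), 27) - 42076)*(-2291 + 44314) = (-(√(-6 + 9*13)/3 + 27) - 42076)*(-2291 + 44314) = (-(√(-6 + 117)/3 + 27) - 42076)*42023 = (-(√111/3 + 27) - 42076)*42023 = (-(27 + √111/3) - 42076)*42023 = ((-27 - √111/3) - 42076)*42023 = (-42103 - √111/3)*42023 = -1769294369 - 42023*√111/3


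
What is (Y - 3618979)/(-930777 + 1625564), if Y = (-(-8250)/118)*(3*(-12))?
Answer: -213668261/40992433 ≈ -5.2124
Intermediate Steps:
Y = -148500/59 (Y = -(-8250)/118*(-36) = -66*(-125/118)*(-36) = (4125/59)*(-36) = -148500/59 ≈ -2516.9)
(Y - 3618979)/(-930777 + 1625564) = (-148500/59 - 3618979)/(-930777 + 1625564) = -213668261/59/694787 = -213668261/59*1/694787 = -213668261/40992433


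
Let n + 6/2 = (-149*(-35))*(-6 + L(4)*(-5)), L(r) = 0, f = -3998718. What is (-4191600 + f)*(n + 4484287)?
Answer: -36471436912092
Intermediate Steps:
n = -31293 (n = -3 + (-149*(-35))*(-6 + 0*(-5)) = -3 + 5215*(-6 + 0) = -3 + 5215*(-6) = -3 - 31290 = -31293)
(-4191600 + f)*(n + 4484287) = (-4191600 - 3998718)*(-31293 + 4484287) = -8190318*4452994 = -36471436912092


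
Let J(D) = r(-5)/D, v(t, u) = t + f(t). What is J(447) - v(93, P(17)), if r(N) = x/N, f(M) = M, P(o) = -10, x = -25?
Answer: -83137/447 ≈ -185.99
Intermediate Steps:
r(N) = -25/N
v(t, u) = 2*t (v(t, u) = t + t = 2*t)
J(D) = 5/D (J(D) = (-25/(-5))/D = (-25*(-⅕))/D = 5/D)
J(447) - v(93, P(17)) = 5/447 - 2*93 = 5*(1/447) - 1*186 = 5/447 - 186 = -83137/447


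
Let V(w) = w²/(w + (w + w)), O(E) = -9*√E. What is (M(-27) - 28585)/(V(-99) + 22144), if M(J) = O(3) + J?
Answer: -28612/22111 - 9*√3/22111 ≈ -1.2947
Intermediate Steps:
M(J) = J - 9*√3 (M(J) = -9*√3 + J = J - 9*√3)
V(w) = w/3 (V(w) = w²/(w + 2*w) = w²/((3*w)) = (1/(3*w))*w² = w/3)
(M(-27) - 28585)/(V(-99) + 22144) = ((-27 - 9*√3) - 28585)/((⅓)*(-99) + 22144) = (-28612 - 9*√3)/(-33 + 22144) = (-28612 - 9*√3)/22111 = (-28612 - 9*√3)*(1/22111) = -28612/22111 - 9*√3/22111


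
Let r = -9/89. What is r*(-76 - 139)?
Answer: 1935/89 ≈ 21.742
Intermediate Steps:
r = -9/89 (r = -9*1/89 = -9/89 ≈ -0.10112)
r*(-76 - 139) = -9*(-76 - 139)/89 = -9/89*(-215) = 1935/89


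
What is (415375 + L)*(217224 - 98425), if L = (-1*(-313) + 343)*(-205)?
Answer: 33370045105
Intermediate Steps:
L = -134480 (L = (313 + 343)*(-205) = 656*(-205) = -134480)
(415375 + L)*(217224 - 98425) = (415375 - 134480)*(217224 - 98425) = 280895*118799 = 33370045105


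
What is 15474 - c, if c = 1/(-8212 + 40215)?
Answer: 495214421/32003 ≈ 15474.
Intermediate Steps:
c = 1/32003 ≈ 3.1247e-5
15474 - c = 15474 - 1*1/32003 = 15474 - 1/32003 = 495214421/32003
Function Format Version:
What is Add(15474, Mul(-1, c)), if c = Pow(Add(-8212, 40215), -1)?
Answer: Rational(495214421, 32003) ≈ 15474.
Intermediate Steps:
c = Rational(1, 32003) (c = Pow(32003, -1) = Rational(1, 32003) ≈ 3.1247e-5)
Add(15474, Mul(-1, c)) = Add(15474, Mul(-1, Rational(1, 32003))) = Add(15474, Rational(-1, 32003)) = Rational(495214421, 32003)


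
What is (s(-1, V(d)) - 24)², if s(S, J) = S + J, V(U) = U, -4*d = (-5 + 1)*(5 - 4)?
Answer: 576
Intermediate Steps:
d = 1 (d = -(-5 + 1)*(5 - 4)/4 = -(-1) = -¼*(-4) = 1)
s(S, J) = J + S
(s(-1, V(d)) - 24)² = ((1 - 1) - 24)² = (0 - 24)² = (-24)² = 576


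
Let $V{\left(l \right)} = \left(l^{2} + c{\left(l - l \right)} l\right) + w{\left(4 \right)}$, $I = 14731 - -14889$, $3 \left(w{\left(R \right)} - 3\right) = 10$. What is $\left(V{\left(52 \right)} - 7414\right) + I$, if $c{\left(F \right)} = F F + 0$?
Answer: $\frac{74749}{3} \approx 24916.0$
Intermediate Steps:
$w{\left(R \right)} = \frac{19}{3}$ ($w{\left(R \right)} = 3 + \frac{1}{3} \cdot 10 = 3 + \frac{10}{3} = \frac{19}{3}$)
$I = 29620$ ($I = 14731 + 14889 = 29620$)
$c{\left(F \right)} = F^{2}$ ($c{\left(F \right)} = F^{2} + 0 = F^{2}$)
$V{\left(l \right)} = \frac{19}{3} + l^{2}$ ($V{\left(l \right)} = \left(l^{2} + \left(l - l\right)^{2} l\right) + \frac{19}{3} = \left(l^{2} + 0^{2} l\right) + \frac{19}{3} = \left(l^{2} + 0 l\right) + \frac{19}{3} = \left(l^{2} + 0\right) + \frac{19}{3} = l^{2} + \frac{19}{3} = \frac{19}{3} + l^{2}$)
$\left(V{\left(52 \right)} - 7414\right) + I = \left(\left(\frac{19}{3} + 52^{2}\right) - 7414\right) + 29620 = \left(\left(\frac{19}{3} + 2704\right) - 7414\right) + 29620 = \left(\frac{8131}{3} - 7414\right) + 29620 = - \frac{14111}{3} + 29620 = \frac{74749}{3}$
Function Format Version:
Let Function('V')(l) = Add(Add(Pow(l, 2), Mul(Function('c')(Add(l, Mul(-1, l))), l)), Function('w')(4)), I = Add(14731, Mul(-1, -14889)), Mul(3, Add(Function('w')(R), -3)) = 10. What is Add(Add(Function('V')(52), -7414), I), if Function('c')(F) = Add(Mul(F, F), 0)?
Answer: Rational(74749, 3) ≈ 24916.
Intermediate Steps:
Function('w')(R) = Rational(19, 3) (Function('w')(R) = Add(3, Mul(Rational(1, 3), 10)) = Add(3, Rational(10, 3)) = Rational(19, 3))
I = 29620 (I = Add(14731, 14889) = 29620)
Function('c')(F) = Pow(F, 2) (Function('c')(F) = Add(Pow(F, 2), 0) = Pow(F, 2))
Function('V')(l) = Add(Rational(19, 3), Pow(l, 2)) (Function('V')(l) = Add(Add(Pow(l, 2), Mul(Pow(Add(l, Mul(-1, l)), 2), l)), Rational(19, 3)) = Add(Add(Pow(l, 2), Mul(Pow(0, 2), l)), Rational(19, 3)) = Add(Add(Pow(l, 2), Mul(0, l)), Rational(19, 3)) = Add(Add(Pow(l, 2), 0), Rational(19, 3)) = Add(Pow(l, 2), Rational(19, 3)) = Add(Rational(19, 3), Pow(l, 2)))
Add(Add(Function('V')(52), -7414), I) = Add(Add(Add(Rational(19, 3), Pow(52, 2)), -7414), 29620) = Add(Add(Add(Rational(19, 3), 2704), -7414), 29620) = Add(Add(Rational(8131, 3), -7414), 29620) = Add(Rational(-14111, 3), 29620) = Rational(74749, 3)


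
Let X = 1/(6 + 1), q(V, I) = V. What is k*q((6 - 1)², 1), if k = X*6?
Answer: 150/7 ≈ 21.429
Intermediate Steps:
X = ⅐ (X = 1/7 = ⅐ ≈ 0.14286)
k = 6/7 (k = (⅐)*6 = 6/7 ≈ 0.85714)
k*q((6 - 1)², 1) = 6*(6 - 1)²/7 = (6/7)*5² = (6/7)*25 = 150/7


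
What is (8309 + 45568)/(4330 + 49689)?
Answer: 53877/54019 ≈ 0.99737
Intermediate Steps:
(8309 + 45568)/(4330 + 49689) = 53877/54019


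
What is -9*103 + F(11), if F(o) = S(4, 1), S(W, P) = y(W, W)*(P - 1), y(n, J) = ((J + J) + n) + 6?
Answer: -927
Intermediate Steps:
y(n, J) = 6 + n + 2*J (y(n, J) = (2*J + n) + 6 = (n + 2*J) + 6 = 6 + n + 2*J)
S(W, P) = (-1 + P)*(6 + 3*W) (S(W, P) = (6 + W + 2*W)*(P - 1) = (6 + 3*W)*(-1 + P) = (-1 + P)*(6 + 3*W))
F(o) = 0 (F(o) = 3*(-1 + 1)*(2 + 4) = 3*0*6 = 0)
-9*103 + F(11) = -9*103 + 0 = -927 + 0 = -927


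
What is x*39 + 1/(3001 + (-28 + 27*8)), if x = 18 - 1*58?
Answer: -4974839/3189 ≈ -1560.0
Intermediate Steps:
x = -40 (x = 18 - 58 = -40)
x*39 + 1/(3001 + (-28 + 27*8)) = -40*39 + 1/(3001 + (-28 + 27*8)) = -1560 + 1/(3001 + (-28 + 216)) = -1560 + 1/(3001 + 188) = -1560 + 1/3189 = -4974839/3189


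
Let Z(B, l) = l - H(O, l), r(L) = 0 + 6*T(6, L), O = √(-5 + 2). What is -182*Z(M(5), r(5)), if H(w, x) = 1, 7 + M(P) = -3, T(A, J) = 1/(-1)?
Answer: 1274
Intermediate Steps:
O = I*√3 (O = √(-3) = I*√3 ≈ 1.732*I)
T(A, J) = -1
M(P) = -10 (M(P) = -7 - 3 = -10)
r(L) = -6 (r(L) = 0 + 6*(-1) = 0 - 6 = -6)
Z(B, l) = -1 + l (Z(B, l) = l - 1*1 = l - 1 = -1 + l)
-182*Z(M(5), r(5)) = -182*(-1 - 6) = -182*(-7) = 1274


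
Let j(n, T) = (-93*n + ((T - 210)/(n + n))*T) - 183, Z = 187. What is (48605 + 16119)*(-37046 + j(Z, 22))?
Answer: -60110991072/17 ≈ -3.5359e+9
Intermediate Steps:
j(n, T) = -183 - 93*n + T*(-210 + T)/(2*n) (j(n, T) = (-93*n + ((-210 + T)/((2*n)))*T) - 183 = (-93*n + ((-210 + T)*(1/(2*n)))*T) - 183 = (-93*n + ((-210 + T)/(2*n))*T) - 183 = (-93*n + T*(-210 + T)/(2*n)) - 183 = -183 - 93*n + T*(-210 + T)/(2*n))
(48605 + 16119)*(-37046 + j(Z, 22)) = (48605 + 16119)*(-37046 + (-183 - 93*187 + (½)*22²/187 - 105*22/187)) = 64724*(-37046 + (-183 - 17391 + (½)*484*(1/187) - 105*22*1/187)) = 64724*(-37046 + (-183 - 17391 + 22/17 - 210/17)) = 64724*(-37046 - 298946/17) = 64724*(-928728/17) = -60110991072/17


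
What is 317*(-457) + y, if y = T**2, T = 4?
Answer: -144853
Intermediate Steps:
y = 16 (y = 4**2 = 16)
317*(-457) + y = 317*(-457) + 16 = -144869 + 16 = -144853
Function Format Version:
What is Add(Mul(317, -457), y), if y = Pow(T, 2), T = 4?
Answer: -144853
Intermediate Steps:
y = 16 (y = Pow(4, 2) = 16)
Add(Mul(317, -457), y) = Add(Mul(317, -457), 16) = Add(-144869, 16) = -144853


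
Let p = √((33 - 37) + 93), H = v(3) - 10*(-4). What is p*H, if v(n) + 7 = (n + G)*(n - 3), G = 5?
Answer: 33*√89 ≈ 311.32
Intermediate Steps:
v(n) = -7 + (-3 + n)*(5 + n) (v(n) = -7 + (n + 5)*(n - 3) = -7 + (5 + n)*(-3 + n) = -7 + (-3 + n)*(5 + n))
H = 33 (H = (-22 + 3² + 2*3) - 10*(-4) = (-22 + 9 + 6) + 40 = -7 + 40 = 33)
p = √89 (p = √(-4 + 93) = √89 ≈ 9.4340)
p*H = √89*33 = 33*√89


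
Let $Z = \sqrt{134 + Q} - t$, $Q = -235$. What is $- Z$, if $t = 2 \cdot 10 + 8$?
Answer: $28 - i \sqrt{101} \approx 28.0 - 10.05 i$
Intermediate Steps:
$t = 28$ ($t = 20 + 8 = 28$)
$Z = -28 + i \sqrt{101}$ ($Z = \sqrt{134 - 235} - 28 = \sqrt{-101} - 28 = i \sqrt{101} - 28 = -28 + i \sqrt{101} \approx -28.0 + 10.05 i$)
$- Z = - (-28 + i \sqrt{101}) = 28 - i \sqrt{101}$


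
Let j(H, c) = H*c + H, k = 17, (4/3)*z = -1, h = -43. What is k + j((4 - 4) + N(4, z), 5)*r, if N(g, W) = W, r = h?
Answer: 421/2 ≈ 210.50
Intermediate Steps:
z = -¾ (z = (¾)*(-1) = -¾ ≈ -0.75000)
r = -43
j(H, c) = H + H*c
k + j((4 - 4) + N(4, z), 5)*r = 17 + (((4 - 4) - ¾)*(1 + 5))*(-43) = 17 + ((0 - ¾)*6)*(-43) = 17 - ¾*6*(-43) = 17 - 9/2*(-43) = 17 + 387/2 = 421/2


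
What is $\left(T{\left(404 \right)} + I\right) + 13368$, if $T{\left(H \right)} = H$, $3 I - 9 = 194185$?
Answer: $\frac{235510}{3} \approx 78503.0$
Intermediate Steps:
$I = \frac{194194}{3}$ ($I = 3 + \frac{1}{3} \cdot 194185 = 3 + \frac{194185}{3} = \frac{194194}{3} \approx 64731.0$)
$\left(T{\left(404 \right)} + I\right) + 13368 = \left(404 + \frac{194194}{3}\right) + 13368 = \frac{195406}{3} + 13368 = \frac{235510}{3}$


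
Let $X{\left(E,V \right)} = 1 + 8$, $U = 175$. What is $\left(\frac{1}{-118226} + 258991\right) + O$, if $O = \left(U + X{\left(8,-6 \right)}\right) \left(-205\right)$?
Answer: $\frac{26159985245}{118226} \approx 2.2127 \cdot 10^{5}$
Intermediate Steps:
$X{\left(E,V \right)} = 9$
$O = -37720$ ($O = \left(175 + 9\right) \left(-205\right) = 184 \left(-205\right) = -37720$)
$\left(\frac{1}{-118226} + 258991\right) + O = \left(\frac{1}{-118226} + 258991\right) - 37720 = \left(- \frac{1}{118226} + 258991\right) - 37720 = \frac{30619469965}{118226} - 37720 = \frac{26159985245}{118226}$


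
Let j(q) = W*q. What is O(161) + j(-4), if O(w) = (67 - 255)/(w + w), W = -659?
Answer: 424302/161 ≈ 2635.4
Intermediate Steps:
j(q) = -659*q
O(w) = -94/w (O(w) = -188*1/(2*w) = -94/w)
O(161) + j(-4) = -94/161 - 659*(-4) = -94*1/161 + 2636 = -94/161 + 2636 = 424302/161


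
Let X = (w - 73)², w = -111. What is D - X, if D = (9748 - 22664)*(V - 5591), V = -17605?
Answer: 299565680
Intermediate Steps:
X = 33856 (X = (-111 - 73)² = (-184)² = 33856)
D = 299599536 (D = (9748 - 22664)*(-17605 - 5591) = -12916*(-23196) = 299599536)
D - X = 299599536 - 1*33856 = 299599536 - 33856 = 299565680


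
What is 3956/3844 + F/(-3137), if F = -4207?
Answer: 7145420/3014657 ≈ 2.3702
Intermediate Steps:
3956/3844 + F/(-3137) = 3956/3844 - 4207/(-3137) = 3956*(1/3844) - 4207*(-1/3137) = 989/961 + 4207/3137 = 7145420/3014657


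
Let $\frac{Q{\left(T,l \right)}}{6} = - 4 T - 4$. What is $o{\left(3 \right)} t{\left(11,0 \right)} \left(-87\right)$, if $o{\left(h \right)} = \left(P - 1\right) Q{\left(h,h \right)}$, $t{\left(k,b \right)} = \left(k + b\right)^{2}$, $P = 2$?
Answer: $1010592$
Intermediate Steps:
$Q{\left(T,l \right)} = -24 - 24 T$ ($Q{\left(T,l \right)} = 6 \left(- 4 T - 4\right) = 6 \left(-4 - 4 T\right) = -24 - 24 T$)
$t{\left(k,b \right)} = \left(b + k\right)^{2}$
$o{\left(h \right)} = -24 - 24 h$ ($o{\left(h \right)} = \left(2 - 1\right) \left(-24 - 24 h\right) = 1 \left(-24 - 24 h\right) = -24 - 24 h$)
$o{\left(3 \right)} t{\left(11,0 \right)} \left(-87\right) = \left(-24 - 72\right) \left(0 + 11\right)^{2} \left(-87\right) = \left(-24 - 72\right) 11^{2} \left(-87\right) = \left(-96\right) 121 \left(-87\right) = \left(-11616\right) \left(-87\right) = 1010592$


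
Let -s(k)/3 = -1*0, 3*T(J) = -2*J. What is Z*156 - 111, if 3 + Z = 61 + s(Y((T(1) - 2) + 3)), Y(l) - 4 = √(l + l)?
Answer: 8937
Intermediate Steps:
T(J) = -2*J/3 (T(J) = (-2*J)/3 = -2*J/3)
Y(l) = 4 + √2*√l (Y(l) = 4 + √(l + l) = 4 + √(2*l) = 4 + √2*√l)
s(k) = 0 (s(k) = -(-3)*0 = -3*0 = 0)
Z = 58 (Z = -3 + (61 + 0) = -3 + 61 = 58)
Z*156 - 111 = 58*156 - 111 = 9048 - 111 = 8937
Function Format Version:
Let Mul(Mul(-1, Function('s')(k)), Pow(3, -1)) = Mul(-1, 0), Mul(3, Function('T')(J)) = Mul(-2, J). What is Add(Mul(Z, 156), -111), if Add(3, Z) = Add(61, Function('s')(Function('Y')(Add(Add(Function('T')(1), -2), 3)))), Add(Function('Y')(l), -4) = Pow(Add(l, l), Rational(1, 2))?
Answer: 8937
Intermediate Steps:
Function('T')(J) = Mul(Rational(-2, 3), J) (Function('T')(J) = Mul(Rational(1, 3), Mul(-2, J)) = Mul(Rational(-2, 3), J))
Function('Y')(l) = Add(4, Mul(Pow(2, Rational(1, 2)), Pow(l, Rational(1, 2)))) (Function('Y')(l) = Add(4, Pow(Add(l, l), Rational(1, 2))) = Add(4, Pow(Mul(2, l), Rational(1, 2))) = Add(4, Mul(Pow(2, Rational(1, 2)), Pow(l, Rational(1, 2)))))
Function('s')(k) = 0 (Function('s')(k) = Mul(-3, Mul(-1, 0)) = Mul(-3, 0) = 0)
Z = 58 (Z = Add(-3, Add(61, 0)) = Add(-3, 61) = 58)
Add(Mul(Z, 156), -111) = Add(Mul(58, 156), -111) = Add(9048, -111) = 8937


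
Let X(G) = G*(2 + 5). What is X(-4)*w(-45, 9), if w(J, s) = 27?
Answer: -756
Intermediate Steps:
X(G) = 7*G (X(G) = G*7 = 7*G)
X(-4)*w(-45, 9) = (7*(-4))*27 = -28*27 = -756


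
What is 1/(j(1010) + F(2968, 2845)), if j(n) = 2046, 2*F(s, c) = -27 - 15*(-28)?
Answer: 2/4485 ≈ 0.00044593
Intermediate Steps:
F(s, c) = 393/2 (F(s, c) = (-27 - 15*(-28))/2 = (-27 + 420)/2 = (1/2)*393 = 393/2)
1/(j(1010) + F(2968, 2845)) = 1/(2046 + 393/2) = 1/(4485/2) = 2/4485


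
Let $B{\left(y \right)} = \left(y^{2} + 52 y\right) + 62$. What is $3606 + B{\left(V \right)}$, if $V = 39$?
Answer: $7217$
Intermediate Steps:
$B{\left(y \right)} = 62 + y^{2} + 52 y$
$3606 + B{\left(V \right)} = 3606 + \left(62 + 39^{2} + 52 \cdot 39\right) = 3606 + \left(62 + 1521 + 2028\right) = 3606 + 3611 = 7217$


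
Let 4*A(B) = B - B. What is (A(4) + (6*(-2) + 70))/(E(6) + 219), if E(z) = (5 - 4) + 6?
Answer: 29/113 ≈ 0.25664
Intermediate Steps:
E(z) = 7 (E(z) = 1 + 6 = 7)
A(B) = 0 (A(B) = (B - B)/4 = (¼)*0 = 0)
(A(4) + (6*(-2) + 70))/(E(6) + 219) = (0 + (6*(-2) + 70))/(7 + 219) = (0 + (-12 + 70))/226 = (0 + 58)*(1/226) = 58*(1/226) = 29/113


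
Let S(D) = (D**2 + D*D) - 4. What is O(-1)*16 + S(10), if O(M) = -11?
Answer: 20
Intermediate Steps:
S(D) = -4 + 2*D**2 (S(D) = (D**2 + D**2) - 4 = 2*D**2 - 4 = -4 + 2*D**2)
O(-1)*16 + S(10) = -11*16 + (-4 + 2*10**2) = -176 + (-4 + 2*100) = -176 + (-4 + 200) = -176 + 196 = 20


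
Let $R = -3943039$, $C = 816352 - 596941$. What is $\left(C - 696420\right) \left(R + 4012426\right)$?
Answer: $-33098223483$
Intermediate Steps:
$C = 219411$ ($C = 816352 - 596941 = 219411$)
$\left(C - 696420\right) \left(R + 4012426\right) = \left(219411 - 696420\right) \left(-3943039 + 4012426\right) = \left(-477009\right) 69387 = -33098223483$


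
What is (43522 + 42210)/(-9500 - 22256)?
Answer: -21433/7939 ≈ -2.6997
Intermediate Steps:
(43522 + 42210)/(-9500 - 22256) = 85732/(-31756) = 85732*(-1/31756) = -21433/7939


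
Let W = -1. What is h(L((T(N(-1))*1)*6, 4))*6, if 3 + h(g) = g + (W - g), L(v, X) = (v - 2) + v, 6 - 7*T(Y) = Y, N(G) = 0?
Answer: -24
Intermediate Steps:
T(Y) = 6/7 - Y/7
L(v, X) = -2 + 2*v (L(v, X) = (-2 + v) + v = -2 + 2*v)
h(g) = -4 (h(g) = -3 + (g + (-1 - g)) = -3 - 1 = -4)
h(L((T(N(-1))*1)*6, 4))*6 = -4*6 = -24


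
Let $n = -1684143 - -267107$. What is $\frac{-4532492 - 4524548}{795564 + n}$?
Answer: $\frac{566065}{38842} \approx 14.574$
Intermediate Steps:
$n = -1417036$ ($n = -1684143 + 267107 = -1417036$)
$\frac{-4532492 - 4524548}{795564 + n} = \frac{-4532492 - 4524548}{795564 - 1417036} = - \frac{9057040}{-621472} = \left(-9057040\right) \left(- \frac{1}{621472}\right) = \frac{566065}{38842}$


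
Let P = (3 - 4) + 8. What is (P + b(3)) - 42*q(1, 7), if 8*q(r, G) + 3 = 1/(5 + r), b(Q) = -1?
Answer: 167/8 ≈ 20.875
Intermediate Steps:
q(r, G) = -3/8 + 1/(8*(5 + r))
P = 7 (P = -1 + 8 = 7)
(P + b(3)) - 42*q(1, 7) = (7 - 1) - 21*(-14 - 3*1)/(4*(5 + 1)) = 6 - 21*(-14 - 3)/(4*6) = 6 - 21*(-17)/(4*6) = 6 - 42*(-17/48) = 6 + 119/8 = 167/8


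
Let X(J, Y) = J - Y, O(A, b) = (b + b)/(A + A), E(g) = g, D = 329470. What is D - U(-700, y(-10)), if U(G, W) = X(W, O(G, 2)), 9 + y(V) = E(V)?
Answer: 115321149/350 ≈ 3.2949e+5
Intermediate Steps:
y(V) = -9 + V
O(A, b) = b/A (O(A, b) = (2*b)/((2*A)) = (2*b)*(1/(2*A)) = b/A)
U(G, W) = W - 2/G
D - U(-700, y(-10)) = 329470 - ((-9 - 10) - 2/(-700)) = 329470 - (-19 - 2*(-1/700)) = 329470 - (-19 + 1/350) = 329470 - 1*(-6649/350) = 329470 + 6649/350 = 115321149/350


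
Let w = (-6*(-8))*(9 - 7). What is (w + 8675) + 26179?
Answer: 34950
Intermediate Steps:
w = 96 (w = 48*2 = 96)
(w + 8675) + 26179 = (96 + 8675) + 26179 = 8771 + 26179 = 34950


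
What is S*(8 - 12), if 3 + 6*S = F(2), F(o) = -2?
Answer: 10/3 ≈ 3.3333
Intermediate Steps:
S = -⅚ (S = -½ + (⅙)*(-2) = -½ - ⅓ = -⅚ ≈ -0.83333)
S*(8 - 12) = -5*(8 - 12)/6 = -⅚*(-4) = 10/3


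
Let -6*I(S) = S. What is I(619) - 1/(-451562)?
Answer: -69879218/677343 ≈ -103.17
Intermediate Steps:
I(S) = -S/6
I(619) - 1/(-451562) = -1/6*619 - 1/(-451562) = -619/6 - 1*(-1/451562) = -619/6 + 1/451562 = -69879218/677343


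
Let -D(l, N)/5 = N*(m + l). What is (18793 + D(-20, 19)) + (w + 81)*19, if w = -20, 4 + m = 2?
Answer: 22042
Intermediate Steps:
m = -2 (m = -4 + 2 = -2)
D(l, N) = -5*N*(-2 + l)
(18793 + D(-20, 19)) + (w + 81)*19 = (18793 + 5*19*(2 - 1*(-20))) + (-20 + 81)*19 = (18793 + 5*19*(2 + 20)) + 61*19 = (18793 + 5*19*22) + 1159 = (18793 + 2090) + 1159 = 20883 + 1159 = 22042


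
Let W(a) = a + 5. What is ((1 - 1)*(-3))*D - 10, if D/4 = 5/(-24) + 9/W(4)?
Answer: -10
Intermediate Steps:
W(a) = 5 + a
D = 19/6 (D = 4*(5/(-24) + 9/(5 + 4)) = 4*(5*(-1/24) + 9/9) = 4*(-5/24 + 9*(1/9)) = 4*(-5/24 + 1) = 4*(19/24) = 19/6 ≈ 3.1667)
((1 - 1)*(-3))*D - 10 = ((1 - 1)*(-3))*(19/6) - 10 = (0*(-3))*(19/6) - 10 = 0*(19/6) - 10 = 0 - 10 = -10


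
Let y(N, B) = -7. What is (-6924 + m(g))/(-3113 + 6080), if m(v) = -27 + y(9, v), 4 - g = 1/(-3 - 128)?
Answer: -6958/2967 ≈ -2.3451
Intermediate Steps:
g = 525/131 (g = 4 - 1/(-3 - 128) = 4 - 1/(-131) = 4 - 1*(-1/131) = 4 + 1/131 = 525/131 ≈ 4.0076)
m(v) = -34 (m(v) = -27 - 7 = -34)
(-6924 + m(g))/(-3113 + 6080) = (-6924 - 34)/(-3113 + 6080) = -6958/2967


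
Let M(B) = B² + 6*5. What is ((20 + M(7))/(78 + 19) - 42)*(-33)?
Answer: 131175/97 ≈ 1352.3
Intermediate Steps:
M(B) = 30 + B² (M(B) = B² + 30 = 30 + B²)
((20 + M(7))/(78 + 19) - 42)*(-33) = ((20 + (30 + 7²))/(78 + 19) - 42)*(-33) = ((20 + (30 + 49))/97 - 42)*(-33) = ((20 + 79)*(1/97) - 42)*(-33) = (99*(1/97) - 42)*(-33) = (99/97 - 42)*(-33) = -3975/97*(-33) = 131175/97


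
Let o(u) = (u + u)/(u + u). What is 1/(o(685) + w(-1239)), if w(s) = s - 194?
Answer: -1/1432 ≈ -0.00069832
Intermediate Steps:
o(u) = 1 (o(u) = (2*u)/((2*u)) = (2*u)*(1/(2*u)) = 1)
w(s) = -194 + s
1/(o(685) + w(-1239)) = 1/(1 + (-194 - 1239)) = 1/(1 - 1433) = 1/(-1432) = -1/1432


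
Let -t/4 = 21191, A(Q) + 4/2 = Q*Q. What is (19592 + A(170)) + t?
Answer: -36274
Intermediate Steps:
A(Q) = -2 + Q² (A(Q) = -2 + Q*Q = -2 + Q²)
t = -84764 (t = -4*21191 = -84764)
(19592 + A(170)) + t = (19592 + (-2 + 170²)) - 84764 = (19592 + (-2 + 28900)) - 84764 = (19592 + 28898) - 84764 = 48490 - 84764 = -36274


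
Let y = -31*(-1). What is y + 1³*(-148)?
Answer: -117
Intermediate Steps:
y = 31
y + 1³*(-148) = 31 + 1³*(-148) = 31 + 1*(-148) = 31 - 148 = -117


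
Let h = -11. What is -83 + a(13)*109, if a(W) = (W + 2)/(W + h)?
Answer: 1469/2 ≈ 734.50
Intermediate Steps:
a(W) = (2 + W)/(-11 + W) (a(W) = (W + 2)/(W - 11) = (2 + W)/(-11 + W))
-83 + a(13)*109 = -83 + ((2 + 13)/(-11 + 13))*109 = -83 + (15/2)*109 = -83 + 1635/2 = 1469/2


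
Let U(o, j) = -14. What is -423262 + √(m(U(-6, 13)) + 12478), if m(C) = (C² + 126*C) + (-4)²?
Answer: -423262 + 3*√1214 ≈ -4.2316e+5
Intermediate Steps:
m(C) = 16 + C² + 126*C (m(C) = (C² + 126*C) + 16 = 16 + C² + 126*C)
-423262 + √(m(U(-6, 13)) + 12478) = -423262 + √((16 + (-14)² + 126*(-14)) + 12478) = -423262 + √((16 + 196 - 1764) + 12478) = -423262 + √(-1552 + 12478) = -423262 + √10926 = -423262 + 3*√1214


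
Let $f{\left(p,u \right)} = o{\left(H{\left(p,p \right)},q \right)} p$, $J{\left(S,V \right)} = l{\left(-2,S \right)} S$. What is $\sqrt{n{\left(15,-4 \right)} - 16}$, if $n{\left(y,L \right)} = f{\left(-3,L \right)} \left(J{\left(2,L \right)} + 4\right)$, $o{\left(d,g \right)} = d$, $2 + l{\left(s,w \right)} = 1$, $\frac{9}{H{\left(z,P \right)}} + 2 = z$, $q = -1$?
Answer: $\frac{i \sqrt{130}}{5} \approx 2.2803 i$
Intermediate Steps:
$H{\left(z,P \right)} = \frac{9}{-2 + z}$
$l{\left(s,w \right)} = -1$ ($l{\left(s,w \right)} = -2 + 1 = -1$)
$J{\left(S,V \right)} = - S$
$f{\left(p,u \right)} = \frac{9 p}{-2 + p}$ ($f{\left(p,u \right)} = \frac{9}{-2 + p} p = \frac{9 p}{-2 + p}$)
$n{\left(y,L \right)} = \frac{54}{5}$ ($n{\left(y,L \right)} = 9 \left(-3\right) \frac{1}{-2 - 3} \left(\left(-1\right) 2 + 4\right) = 9 \left(-3\right) \frac{1}{-5} \left(-2 + 4\right) = 9 \left(-3\right) \left(- \frac{1}{5}\right) 2 = \frac{27}{5} \cdot 2 = \frac{54}{5}$)
$\sqrt{n{\left(15,-4 \right)} - 16} = \sqrt{\frac{54}{5} - 16} = \sqrt{- \frac{26}{5}} = \frac{i \sqrt{130}}{5}$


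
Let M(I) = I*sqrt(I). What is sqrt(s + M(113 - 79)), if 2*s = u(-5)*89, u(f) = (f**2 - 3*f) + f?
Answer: sqrt(6230 + 136*sqrt(34))/2 ≈ 41.902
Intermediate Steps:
u(f) = f**2 - 2*f
M(I) = I**(3/2)
s = 3115/2 (s = (-5*(-2 - 5)*89)/2 = (-5*(-7)*89)/2 = (35*89)/2 = (1/2)*3115 = 3115/2 ≈ 1557.5)
sqrt(s + M(113 - 79)) = sqrt(3115/2 + (113 - 79)**(3/2)) = sqrt(3115/2 + 34**(3/2)) = sqrt(3115/2 + 34*sqrt(34))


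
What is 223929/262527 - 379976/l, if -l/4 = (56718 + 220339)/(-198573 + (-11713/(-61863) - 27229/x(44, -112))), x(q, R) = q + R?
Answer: -203820353901294733423/2999734520814438 ≈ -67946.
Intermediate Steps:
x(q, R) = R + q
l = 274233235056/49038152813 (l = -4*(56718 + 220339)/(-198573 + (-11713/(-61863) - 27229/(-112 + 44))) = -1108228/(-198573 + (-11713*(-1/61863) - 27229/(-68))) = -1108228/(-198573 + (689/3639 - 27229*(-1/68))) = -1108228/(-198573 + (689/3639 + 27229/68)) = -1108228/(-198573 + 99133183/247452) = -1108228/(-49038152813/247452) = -1108228*(-247452)/49038152813 = -4*(-68558308764/49038152813) = 274233235056/49038152813 ≈ 5.5922)
223929/262527 - 379976/l = 223929/262527 - 379976/274233235056/49038152813 = 223929*(1/262527) - 379976*49038152813/274233235056 = 74643/87509 - 2329165144159061/34279154382 = -203820353901294733423/2999734520814438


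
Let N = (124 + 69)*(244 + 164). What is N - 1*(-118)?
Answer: 78862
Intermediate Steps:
N = 78744 (N = 193*408 = 78744)
N - 1*(-118) = 78744 - 1*(-118) = 78744 + 118 = 78862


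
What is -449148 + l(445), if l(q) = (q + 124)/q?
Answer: -199870291/445 ≈ -4.4915e+5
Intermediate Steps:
l(q) = (124 + q)/q
-449148 + l(445) = -449148 + (124 + 445)/445 = -449148 + (1/445)*569 = -449148 + 569/445 = -199870291/445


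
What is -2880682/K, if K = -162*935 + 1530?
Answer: 205763/10710 ≈ 19.212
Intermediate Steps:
K = -149940 (K = -151470 + 1530 = -149940)
-2880682/K = -2880682/(-149940) = -2880682*(-1/149940) = 205763/10710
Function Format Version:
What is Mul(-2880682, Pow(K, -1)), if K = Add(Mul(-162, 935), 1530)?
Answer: Rational(205763, 10710) ≈ 19.212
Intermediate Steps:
K = -149940 (K = Add(-151470, 1530) = -149940)
Mul(-2880682, Pow(K, -1)) = Mul(-2880682, Pow(-149940, -1)) = Mul(-2880682, Rational(-1, 149940)) = Rational(205763, 10710)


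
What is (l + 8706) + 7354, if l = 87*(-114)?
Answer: 6142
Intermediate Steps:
l = -9918
(l + 8706) + 7354 = (-9918 + 8706) + 7354 = -1212 + 7354 = 6142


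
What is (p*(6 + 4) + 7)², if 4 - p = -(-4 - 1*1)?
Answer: 9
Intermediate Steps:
p = -1 (p = 4 - (-1)*(-4 - 1*1) = 4 - (-1)*(-4 - 1) = 4 - (-1)*(-5) = 4 - 1*5 = 4 - 5 = -1)
(p*(6 + 4) + 7)² = (-(6 + 4) + 7)² = (-1*10 + 7)² = (-10 + 7)² = (-3)² = 9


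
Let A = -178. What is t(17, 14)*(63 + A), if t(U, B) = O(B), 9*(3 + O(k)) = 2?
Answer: 2875/9 ≈ 319.44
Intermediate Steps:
O(k) = -25/9 (O(k) = -3 + (⅑)*2 = -3 + 2/9 = -25/9)
t(U, B) = -25/9
t(17, 14)*(63 + A) = -25*(63 - 178)/9 = -25/9*(-115) = 2875/9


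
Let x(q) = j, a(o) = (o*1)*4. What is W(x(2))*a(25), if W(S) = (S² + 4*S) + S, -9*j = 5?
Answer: -20000/81 ≈ -246.91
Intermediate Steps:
a(o) = 4*o (a(o) = o*4 = 4*o)
j = -5/9 (j = -⅑*5 = -5/9 ≈ -0.55556)
x(q) = -5/9
W(S) = S² + 5*S
W(x(2))*a(25) = (-5*(5 - 5/9)/9)*(4*25) = -5/9*40/9*100 = -200/81*100 = -20000/81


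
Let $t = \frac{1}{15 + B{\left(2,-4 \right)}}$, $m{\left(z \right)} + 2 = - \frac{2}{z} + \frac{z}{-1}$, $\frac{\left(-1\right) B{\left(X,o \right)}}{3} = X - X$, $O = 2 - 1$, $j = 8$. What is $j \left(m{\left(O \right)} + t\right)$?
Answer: $- \frac{592}{15} \approx -39.467$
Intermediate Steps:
$O = 1$ ($O = 2 - 1 = 1$)
$B{\left(X,o \right)} = 0$ ($B{\left(X,o \right)} = - 3 \left(X - X\right) = \left(-3\right) 0 = 0$)
$m{\left(z \right)} = -2 - z - \frac{2}{z}$ ($m{\left(z \right)} = -2 + \left(- \frac{2}{z} + \frac{z}{-1}\right) = -2 + \left(- \frac{2}{z} + z \left(-1\right)\right) = -2 - \left(z + \frac{2}{z}\right) = -2 - z - \frac{2}{z}$)
$t = \frac{1}{15}$ ($t = \frac{1}{15 + 0} = \frac{1}{15} \approx 0.066667$)
$j \left(m{\left(O \right)} + t\right) = 8 \left(\left(-2 - 1 - \frac{2}{1}\right) + \frac{1}{15}\right) = 8 \left(\left(-2 - 1 - 2\right) + \frac{1}{15}\right) = 8 \left(-5 + \frac{1}{15}\right) = 8 \left(- \frac{74}{15}\right) = - \frac{592}{15}$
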